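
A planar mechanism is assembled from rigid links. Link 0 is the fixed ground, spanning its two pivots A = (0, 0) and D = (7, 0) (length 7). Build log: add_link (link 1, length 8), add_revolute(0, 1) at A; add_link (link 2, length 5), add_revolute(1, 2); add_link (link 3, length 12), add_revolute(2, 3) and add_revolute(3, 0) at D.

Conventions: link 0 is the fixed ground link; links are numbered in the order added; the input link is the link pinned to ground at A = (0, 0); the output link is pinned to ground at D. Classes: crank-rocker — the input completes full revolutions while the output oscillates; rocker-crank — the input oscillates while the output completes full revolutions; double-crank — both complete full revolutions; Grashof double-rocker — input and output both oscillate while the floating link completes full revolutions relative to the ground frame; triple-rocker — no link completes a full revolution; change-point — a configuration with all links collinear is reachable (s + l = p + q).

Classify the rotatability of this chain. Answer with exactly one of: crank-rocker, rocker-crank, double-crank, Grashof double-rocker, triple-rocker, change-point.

lengths: ground=7, input=8, coupler=5, output=12
sorted: s=5 (shortest), l=12 (longest), p+q=15
s + l = 17 vs p + q = 15
s + l > p + q → non-Grashof → no link fully rotates → triple-rocker

triple-rocker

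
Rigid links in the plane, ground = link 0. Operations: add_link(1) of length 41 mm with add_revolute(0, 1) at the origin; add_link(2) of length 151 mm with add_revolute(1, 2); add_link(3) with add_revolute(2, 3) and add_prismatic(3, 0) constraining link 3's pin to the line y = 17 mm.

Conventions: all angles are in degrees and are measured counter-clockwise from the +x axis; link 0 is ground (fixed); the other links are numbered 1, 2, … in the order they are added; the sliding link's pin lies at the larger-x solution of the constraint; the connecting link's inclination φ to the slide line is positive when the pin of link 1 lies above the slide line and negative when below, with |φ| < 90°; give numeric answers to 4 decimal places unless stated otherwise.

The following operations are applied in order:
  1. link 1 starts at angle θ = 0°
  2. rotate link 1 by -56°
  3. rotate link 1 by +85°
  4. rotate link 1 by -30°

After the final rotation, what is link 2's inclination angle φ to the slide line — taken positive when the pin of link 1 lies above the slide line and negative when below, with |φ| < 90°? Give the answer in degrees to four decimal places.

geometry: r = 41 mm, L = 151 mm, e = 17 mm; θ starts at 0°
rotate link 1 by -56°: θ ← 0° -56° = -56°
rotate link 1 by +85°: θ ← -56° +85° = 29°
rotate link 1 by -30°: θ ← 29° -30° = -1°
h = r sin θ − e = -0.715549 − 17 = -17.715549
sin φ = h / L = -17.715549 / 151 = -0.11732151
φ = arcsin(-0.11732151) = -6.737545°

-6.7375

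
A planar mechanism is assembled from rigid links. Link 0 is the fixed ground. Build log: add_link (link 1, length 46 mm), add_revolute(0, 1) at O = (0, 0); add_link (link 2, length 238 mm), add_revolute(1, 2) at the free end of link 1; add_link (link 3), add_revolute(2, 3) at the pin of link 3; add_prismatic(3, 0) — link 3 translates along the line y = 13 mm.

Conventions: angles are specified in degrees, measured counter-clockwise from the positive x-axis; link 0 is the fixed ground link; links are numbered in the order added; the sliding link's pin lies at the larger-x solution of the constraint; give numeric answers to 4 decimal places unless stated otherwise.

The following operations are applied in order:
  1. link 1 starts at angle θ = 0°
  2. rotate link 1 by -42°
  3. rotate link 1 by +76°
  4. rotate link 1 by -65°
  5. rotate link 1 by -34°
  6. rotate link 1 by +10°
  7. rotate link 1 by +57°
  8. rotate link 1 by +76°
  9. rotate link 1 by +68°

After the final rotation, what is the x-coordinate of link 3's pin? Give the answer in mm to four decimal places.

geometry: r = 46 mm, L = 238 mm, e = 13 mm; θ starts at 0°
rotate link 1 by -42°: θ ← 0° -42° = -42°
rotate link 1 by +76°: θ ← -42° +76° = 34°
rotate link 1 by -65°: θ ← 34° -65° = -31°
rotate link 1 by -34°: θ ← -31° -34° = -65°
rotate link 1 by +10°: θ ← -65° +10° = -55°
rotate link 1 by +57°: θ ← -55° +57° = 2°
rotate link 1 by +76°: θ ← 2° +76° = 78°
rotate link 1 by +68°: θ ← 78° +68° = 146°
crank pin P = (r cos θ, r sin θ) = (-38.135728, 25.722874)
h = r sin θ − e = 25.722874 − 13 = 12.722874
x = r cos θ + √(L² − h²) = -38.135728 + 237.659690 = 199.523962

199.5240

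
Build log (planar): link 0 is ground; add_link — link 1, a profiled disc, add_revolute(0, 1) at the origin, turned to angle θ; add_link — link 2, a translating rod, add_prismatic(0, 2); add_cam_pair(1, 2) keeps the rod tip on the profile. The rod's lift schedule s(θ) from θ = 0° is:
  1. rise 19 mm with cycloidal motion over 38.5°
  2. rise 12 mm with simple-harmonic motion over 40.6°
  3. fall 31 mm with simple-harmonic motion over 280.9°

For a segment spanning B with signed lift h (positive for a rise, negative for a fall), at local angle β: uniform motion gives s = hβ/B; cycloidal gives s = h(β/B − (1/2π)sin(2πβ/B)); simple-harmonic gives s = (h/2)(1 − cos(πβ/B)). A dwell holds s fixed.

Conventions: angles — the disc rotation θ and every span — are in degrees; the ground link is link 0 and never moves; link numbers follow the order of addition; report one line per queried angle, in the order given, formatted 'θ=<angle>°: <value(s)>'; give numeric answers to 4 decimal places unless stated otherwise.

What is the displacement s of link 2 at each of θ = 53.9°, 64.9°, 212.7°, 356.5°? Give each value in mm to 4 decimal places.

seg 1 [0°–38.5°] cycloidal, h=19: full span → s += 19 → s = 19.0000
seg 2 [38.5°–79.1°] simple-harmonic, h=12: θ=53.9° here. β=15.4, B=40.6. 12/2·(1 − cos(π·0.3793)) = 3.7792 → s = 22.7792
seg 2 [38.5°–79.1°] simple-harmonic, h=12: θ=64.9° here. β=26.4, B=40.6. 12/2·(1 − cos(π·0.6502)) = 8.7281 → s = 27.7281
seg 2 [38.5°–79.1°] simple-harmonic, h=12: full span → s += 12 → s = 31.0000
seg 3 [79.1°–360°] simple-harmonic, h=-31: θ=212.7° here. β=133.6, B=280.9. -31/2·(1 − cos(π·0.4756)) = -14.3137 → s = 16.6863
seg 3 [79.1°–360°] simple-harmonic, h=-31: θ=356.5° here. β=277.4, B=280.9. -31/2·(1 − cos(π·0.9875)) = -30.9881 → s = 0.0119

θ=53.9°: 22.7792
θ=64.9°: 27.7281
θ=212.7°: 16.6863
θ=356.5°: 0.0119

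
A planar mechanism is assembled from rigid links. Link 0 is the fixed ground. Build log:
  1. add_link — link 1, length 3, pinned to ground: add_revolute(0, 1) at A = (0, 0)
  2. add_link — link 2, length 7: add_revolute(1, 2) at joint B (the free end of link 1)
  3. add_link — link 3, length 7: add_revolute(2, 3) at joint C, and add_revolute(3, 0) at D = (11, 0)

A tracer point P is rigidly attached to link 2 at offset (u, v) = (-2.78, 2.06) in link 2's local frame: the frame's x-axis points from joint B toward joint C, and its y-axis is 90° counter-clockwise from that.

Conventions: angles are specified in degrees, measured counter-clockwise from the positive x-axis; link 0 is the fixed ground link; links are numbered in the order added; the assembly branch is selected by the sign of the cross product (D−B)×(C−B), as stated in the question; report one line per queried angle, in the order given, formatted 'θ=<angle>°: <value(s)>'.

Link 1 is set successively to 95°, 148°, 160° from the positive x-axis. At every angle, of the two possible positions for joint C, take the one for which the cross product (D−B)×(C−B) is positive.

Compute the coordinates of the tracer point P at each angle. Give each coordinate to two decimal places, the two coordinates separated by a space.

A=(0,0), D=(11.00,0)
θ=95°: B = A + 3.00·(cos95°, sin95°) = (-0.2615, 2.9886)
θ=95°: |BD| = 11.6513
θ=95°: circle(B,7.00) ∩ circle(D,7.00): a=5.8256, h=3.8810
θ=95°:   candidates: C₊=(6.3647,5.2454) cross=45.218; C₋=(4.3738,-2.2568) cross=-45.218
θ=95°:   branch + wants cross > 0 → take C=(6.3647,5.2454) (cross=45.218)
θ=95°: ex = (C−B)/|BC| = (0.9466,0.3224); ey = (-0.3224,0.9466)
θ=95°: P = B + -2.78·ex + 2.06·ey = (-3.5572,4.0423)
θ=148°: B = A + 3.00·(cos148°, sin148°) = (-2.5441, 1.5898)
θ=148°: |BD| = 13.6371
θ=148°: circle(B,7.00) ∩ circle(D,7.00): a=6.8186, h=1.5834
θ=148°:   candidates: C₊=(4.4125,2.3675) cross=21.593; C₋=(4.0433,-0.7777) cross=-21.593
θ=148°:   branch + wants cross > 0 → take C=(4.4125,2.3675) (cross=21.593)
θ=148°: ex = (C−B)/|BC| = (0.9938,0.1111); ey = (-0.1111,0.9938)
θ=148°: P = B + -2.78·ex + 2.06·ey = (-5.5358,3.3281)
θ=160°: B = A + 3.00·(cos160°, sin160°) = (-2.8191, 1.0261)
θ=160°: |BD| = 13.8571
θ=160°: circle(B,7.00) ∩ circle(D,7.00): a=6.9286, h=0.9975
θ=160°:   candidates: C₊=(4.1643,1.5078) cross=13.823; C₋=(4.0166,-0.4818) cross=-13.823
θ=160°:   branch + wants cross > 0 → take C=(4.1643,1.5078) (cross=13.823)
θ=160°: ex = (C−B)/|BC| = (0.9976,0.0688); ey = (-0.0688,0.9976)
θ=160°: P = B + -2.78·ex + 2.06·ey = (-5.7343,2.8898)

θ=95°: -3.56 4.04
θ=148°: -5.54 3.33
θ=160°: -5.73 2.89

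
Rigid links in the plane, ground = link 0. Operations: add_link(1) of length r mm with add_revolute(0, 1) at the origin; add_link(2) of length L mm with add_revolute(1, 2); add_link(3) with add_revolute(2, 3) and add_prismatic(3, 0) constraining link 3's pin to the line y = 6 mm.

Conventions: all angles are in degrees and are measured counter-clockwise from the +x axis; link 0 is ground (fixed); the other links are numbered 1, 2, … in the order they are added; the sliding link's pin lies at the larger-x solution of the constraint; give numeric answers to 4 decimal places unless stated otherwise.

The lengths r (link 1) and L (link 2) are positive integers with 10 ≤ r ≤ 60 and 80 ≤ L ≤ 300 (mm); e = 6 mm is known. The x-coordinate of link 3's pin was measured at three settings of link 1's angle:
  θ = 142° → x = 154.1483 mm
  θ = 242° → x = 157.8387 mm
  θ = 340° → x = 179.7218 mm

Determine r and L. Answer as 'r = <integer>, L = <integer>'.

constraint per measurement: (x − r cos θ)² + (r sin θ − e)² = L²
subtracting the θ₁ and θ₂ equations cancels the r² and L² terms:
r = (x₁² − x₂²) / (2[(x₁cos θ₁ + e sin θ₁) − (x₂cos θ₂ + e sin θ₂)]) = 15.0002 → r = 15
L² = (x₁ − r cos θ₁)² + (r sin θ₁ − e)² = 27555.9949 → L = 166.0000 → L = 166
check at θ₃=340°: x = 179.7218 (printed 179.7218) ✓

r = 15, L = 166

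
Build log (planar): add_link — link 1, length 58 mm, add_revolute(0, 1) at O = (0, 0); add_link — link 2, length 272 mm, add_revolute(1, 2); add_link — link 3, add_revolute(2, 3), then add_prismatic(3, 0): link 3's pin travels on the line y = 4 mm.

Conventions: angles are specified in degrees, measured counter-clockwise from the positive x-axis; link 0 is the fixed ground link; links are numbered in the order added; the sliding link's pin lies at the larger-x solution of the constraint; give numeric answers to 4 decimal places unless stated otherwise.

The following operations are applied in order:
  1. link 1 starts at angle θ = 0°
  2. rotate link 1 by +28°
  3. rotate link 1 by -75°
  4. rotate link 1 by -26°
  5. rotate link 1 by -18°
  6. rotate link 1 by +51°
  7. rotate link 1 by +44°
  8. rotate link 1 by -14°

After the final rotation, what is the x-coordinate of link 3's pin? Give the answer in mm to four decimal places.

geometry: r = 58 mm, L = 272 mm, e = 4 mm; θ starts at 0°
rotate link 1 by +28°: θ ← 0° +28° = 28°
rotate link 1 by -75°: θ ← 28° -75° = -47°
rotate link 1 by -26°: θ ← -47° -26° = -73°
rotate link 1 by -18°: θ ← -73° -18° = -91°
rotate link 1 by +51°: θ ← -91° +51° = -40°
rotate link 1 by +44°: θ ← -40° +44° = 4°
rotate link 1 by -14°: θ ← 4° -14° = -10°
crank pin P = (r cos θ, r sin θ) = (57.118850, -10.071594)
h = r sin θ − e = -10.071594 − 4 = -14.071594
x = r cos θ + √(L² − h²) = 57.118850 + 271.635768 = 328.754617

328.7546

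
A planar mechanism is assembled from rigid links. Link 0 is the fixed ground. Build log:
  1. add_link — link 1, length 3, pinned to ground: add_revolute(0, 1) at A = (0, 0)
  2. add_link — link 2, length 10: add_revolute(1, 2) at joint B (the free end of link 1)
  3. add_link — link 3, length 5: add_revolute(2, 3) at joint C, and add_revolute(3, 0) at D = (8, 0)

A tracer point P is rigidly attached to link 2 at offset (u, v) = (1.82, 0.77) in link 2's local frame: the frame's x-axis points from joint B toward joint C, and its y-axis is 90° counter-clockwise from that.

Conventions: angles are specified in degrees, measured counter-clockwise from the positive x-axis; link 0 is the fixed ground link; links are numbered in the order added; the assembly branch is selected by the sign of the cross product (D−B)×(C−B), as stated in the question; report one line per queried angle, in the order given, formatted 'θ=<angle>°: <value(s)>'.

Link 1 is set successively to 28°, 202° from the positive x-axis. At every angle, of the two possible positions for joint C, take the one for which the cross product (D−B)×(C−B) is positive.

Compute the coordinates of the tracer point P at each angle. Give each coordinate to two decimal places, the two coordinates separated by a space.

A=(0,0), D=(8.00,0)
θ=28°: B = A + 3.00·(cos28°, sin28°) = (2.6488, 1.4084)
θ=28°: |BD| = 5.5334
θ=28°: circle(B,10.00) ∩ circle(D,5.00): a=9.5437, h=2.9862
θ=28°:   candidates: C₊=(12.6383,1.8671) cross=16.524; C₋=(11.1182,-3.9086) cross=-16.524
θ=28°:   branch + wants cross > 0 → take C=(12.6383,1.8671) (cross=16.524)
θ=28°: ex = (C−B)/|BC| = (0.9989,0.0459); ey = (-0.0459,0.9989)
θ=28°: P = B + 1.82·ex + 0.77·ey = (4.4316,2.2611)
θ=202°: B = A + 3.00·(cos202°, sin202°) = (-2.7816, -1.1238)
θ=202°: |BD| = 10.8400
θ=202°: circle(B,10.00) ∩ circle(D,5.00): a=8.8794, h=4.5996
θ=202°:   candidates: C₊=(5.5731,4.3715) cross=49.859; C₋=(6.5269,-4.7781) cross=-49.859
θ=202°:   branch + wants cross > 0 → take C=(5.5731,4.3715) (cross=49.859)
θ=202°: ex = (C−B)/|BC| = (0.8355,0.5495); ey = (-0.5495,0.8355)
θ=202°: P = B + 1.82·ex + 0.77·ey = (-1.6841,0.5196)

θ=28°: 4.43 2.26
θ=202°: -1.68 0.52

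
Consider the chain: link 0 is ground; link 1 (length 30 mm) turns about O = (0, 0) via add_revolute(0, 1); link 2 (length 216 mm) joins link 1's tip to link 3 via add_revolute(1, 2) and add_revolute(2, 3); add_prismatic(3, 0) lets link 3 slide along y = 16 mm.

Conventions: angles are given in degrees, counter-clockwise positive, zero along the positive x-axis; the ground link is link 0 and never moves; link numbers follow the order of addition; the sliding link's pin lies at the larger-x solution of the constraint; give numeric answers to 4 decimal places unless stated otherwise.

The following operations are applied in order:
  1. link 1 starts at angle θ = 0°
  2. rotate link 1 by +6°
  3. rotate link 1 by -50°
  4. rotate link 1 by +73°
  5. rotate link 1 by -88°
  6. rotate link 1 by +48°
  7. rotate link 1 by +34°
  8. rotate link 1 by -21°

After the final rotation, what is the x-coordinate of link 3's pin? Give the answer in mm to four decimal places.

geometry: r = 30 mm, L = 216 mm, e = 16 mm; θ starts at 0°
rotate link 1 by +6°: θ ← 0° +6° = 6°
rotate link 1 by -50°: θ ← 6° -50° = -44°
rotate link 1 by +73°: θ ← -44° +73° = 29°
rotate link 1 by -88°: θ ← 29° -88° = -59°
rotate link 1 by +48°: θ ← -59° +48° = -11°
rotate link 1 by +34°: θ ← -11° +34° = 23°
rotate link 1 by -21°: θ ← 23° -21° = 2°
crank pin P = (r cos θ, r sin θ) = (29.981725, 1.046985)
h = r sin θ − e = 1.046985 − 16 = -14.953015
x = r cos θ + √(L² − h²) = 29.981725 + 215.481803 = 245.463528

245.4635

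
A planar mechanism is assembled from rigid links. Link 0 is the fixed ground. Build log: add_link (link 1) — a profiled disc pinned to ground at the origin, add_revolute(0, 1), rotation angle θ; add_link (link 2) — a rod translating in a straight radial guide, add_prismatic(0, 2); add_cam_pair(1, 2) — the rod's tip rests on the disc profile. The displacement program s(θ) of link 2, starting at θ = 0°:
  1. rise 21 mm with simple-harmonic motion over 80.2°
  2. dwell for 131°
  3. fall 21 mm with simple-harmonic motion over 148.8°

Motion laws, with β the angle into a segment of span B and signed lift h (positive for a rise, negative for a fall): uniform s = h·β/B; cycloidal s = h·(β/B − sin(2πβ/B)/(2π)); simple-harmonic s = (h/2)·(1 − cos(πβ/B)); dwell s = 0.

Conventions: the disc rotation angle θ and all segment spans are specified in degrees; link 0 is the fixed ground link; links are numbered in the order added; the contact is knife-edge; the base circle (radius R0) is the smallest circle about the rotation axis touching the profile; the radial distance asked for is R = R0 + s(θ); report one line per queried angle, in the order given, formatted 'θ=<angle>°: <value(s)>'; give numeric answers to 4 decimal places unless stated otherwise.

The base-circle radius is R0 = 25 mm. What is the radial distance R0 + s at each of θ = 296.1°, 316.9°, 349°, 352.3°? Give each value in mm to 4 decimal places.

seg 1 [0°–80.2°] simple-harmonic, h=21: full span → s += 21 → s = 21.0000
seg 2 [80.2°–211.2°] dwell: s stays 21.0000
seg 3 [211.2°–360°] simple-harmonic, h=-21: θ=296.1° here. β=84.9, B=148.8. -21/2·(1 − cos(π·0.5706)) = -12.8087 → s = 8.1913
seg 3 [211.2°–360°] simple-harmonic, h=-21: θ=316.9° here. β=105.7, B=148.8. -21/2·(1 − cos(π·0.7103)) = -16.9446 → s = 4.0554
seg 3 [211.2°–360°] simple-harmonic, h=-21: θ=349° here. β=137.8, B=148.8. -21/2·(1 − cos(π·0.9261)) = -20.7181 → s = 0.2819
seg 3 [211.2°–360°] simple-harmonic, h=-21: θ=352.3° here. β=141.1, B=148.8. -21/2·(1 − cos(π·0.9483)) = -20.8616 → s = 0.1384
θ=296.1°: R = R0 + s = 25 + 8.1913 = 33.1913
θ=316.9°: R = R0 + s = 25 + 4.0554 = 29.0554
θ=349°: R = R0 + s = 25 + 0.2819 = 25.2819
θ=352.3°: R = R0 + s = 25 + 0.1384 = 25.1384

θ=296.1°: 33.1913
θ=316.9°: 29.0554
θ=349°: 25.2819
θ=352.3°: 25.1384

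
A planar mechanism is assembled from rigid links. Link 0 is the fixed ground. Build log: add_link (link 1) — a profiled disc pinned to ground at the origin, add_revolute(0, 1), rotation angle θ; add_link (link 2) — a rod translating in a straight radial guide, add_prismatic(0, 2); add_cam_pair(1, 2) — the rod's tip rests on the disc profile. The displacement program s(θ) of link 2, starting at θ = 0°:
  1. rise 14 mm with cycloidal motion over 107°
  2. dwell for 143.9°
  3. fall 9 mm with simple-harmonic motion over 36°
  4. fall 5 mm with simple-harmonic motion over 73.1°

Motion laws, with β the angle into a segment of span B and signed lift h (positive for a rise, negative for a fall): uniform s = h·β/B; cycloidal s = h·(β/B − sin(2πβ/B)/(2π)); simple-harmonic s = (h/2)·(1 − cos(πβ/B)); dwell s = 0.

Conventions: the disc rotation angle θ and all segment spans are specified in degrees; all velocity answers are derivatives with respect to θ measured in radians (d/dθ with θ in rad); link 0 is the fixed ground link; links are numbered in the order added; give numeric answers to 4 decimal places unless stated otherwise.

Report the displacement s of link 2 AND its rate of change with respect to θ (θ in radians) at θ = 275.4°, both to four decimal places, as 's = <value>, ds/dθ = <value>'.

seg 1 [0°–107°] cycloidal, h=14: full span → s += 14 → s = 14.0000
seg 2 [107°–250.9°] dwell: s stays 14.0000
seg 3 [250.9°–286.9°] simple-harmonic, h=-9: θ=275.4° here. β=24.5, B=36. -9/2·(1 − cos(π·0.6806)) = -6.9178 → s = 7.0822
velocity in seg [250.9°–286.9°] (simple-harmonic), θ in radians: β = 24.5° = 0.4276 rad, B = 36° = 0.6283 rad; ds/dθ = (πh/(2B)) sin(πβ/B) = (π·(-9)/(2·0.6283)) sin(π·0.6806) = -18.976308 mm/rad

s = 7.0822, ds/dθ = -18.9763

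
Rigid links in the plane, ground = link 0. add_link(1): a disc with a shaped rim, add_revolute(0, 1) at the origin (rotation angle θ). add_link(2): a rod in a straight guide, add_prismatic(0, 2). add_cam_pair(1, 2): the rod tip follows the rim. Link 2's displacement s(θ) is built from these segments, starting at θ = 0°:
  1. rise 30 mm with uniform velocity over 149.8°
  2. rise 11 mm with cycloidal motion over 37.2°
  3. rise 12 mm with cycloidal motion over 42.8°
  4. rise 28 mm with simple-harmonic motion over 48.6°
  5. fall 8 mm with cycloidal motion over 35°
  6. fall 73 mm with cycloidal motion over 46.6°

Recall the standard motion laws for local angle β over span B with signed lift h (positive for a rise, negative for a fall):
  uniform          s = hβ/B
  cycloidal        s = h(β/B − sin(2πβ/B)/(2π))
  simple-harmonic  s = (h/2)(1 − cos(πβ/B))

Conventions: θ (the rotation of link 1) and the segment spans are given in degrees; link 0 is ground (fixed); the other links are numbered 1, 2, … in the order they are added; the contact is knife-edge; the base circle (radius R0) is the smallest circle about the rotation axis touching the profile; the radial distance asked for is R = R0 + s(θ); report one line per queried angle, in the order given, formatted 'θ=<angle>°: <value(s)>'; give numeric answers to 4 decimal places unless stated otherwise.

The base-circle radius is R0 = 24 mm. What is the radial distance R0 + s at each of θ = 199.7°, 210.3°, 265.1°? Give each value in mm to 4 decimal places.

segment 1 (0° to 149.8°, uniform, h = 30) is passed completely: s = 0.0000 + (30) = 30.0000
segment 2 (149.8° to 187°, cycloidal, h = 11) is passed completely: s = 30.0000 + (11) = 41.0000
θ = 199.7° falls in segment 3 (187° to 229.8°, cycloidal, h = 12): β = 199.7 − 187 = 12.7°, B = 42.8°; Δs = 12·(0.2967 − sin(2π·0.2967)/(2π)) = 1.7326; s = 41.0000 + 1.7326 = 42.7326
θ = 210.3° falls in segment 3 (187° to 229.8°, cycloidal, h = 12): β = 210.3 − 187 = 23.3°, B = 42.8°; Δs = 12·(0.5444 − sin(2π·0.5444)/(2π)) = 7.0585; s = 41.0000 + 7.0585 = 48.0585
segment 3 (187° to 229.8°, cycloidal, h = 12) is passed completely: s = 41.0000 + (12) = 53.0000
θ = 265.1° falls in segment 4 (229.8° to 278.4°, simple-harmonic, h = 28): β = 265.1 − 229.8 = 35.3°, B = 48.6°; Δs = 28/2·(1 − cos(π·0.7263)) = 23.1369; s = 53.0000 + 23.1369 = 76.1369
θ=199.7°: R = R0 + s = 24 + 42.7326 = 66.7326
θ=210.3°: R = R0 + s = 24 + 48.0585 = 72.0585
θ=265.1°: R = R0 + s = 24 + 76.1369 = 100.1369

θ=199.7°: 66.7326
θ=210.3°: 72.0585
θ=265.1°: 100.1369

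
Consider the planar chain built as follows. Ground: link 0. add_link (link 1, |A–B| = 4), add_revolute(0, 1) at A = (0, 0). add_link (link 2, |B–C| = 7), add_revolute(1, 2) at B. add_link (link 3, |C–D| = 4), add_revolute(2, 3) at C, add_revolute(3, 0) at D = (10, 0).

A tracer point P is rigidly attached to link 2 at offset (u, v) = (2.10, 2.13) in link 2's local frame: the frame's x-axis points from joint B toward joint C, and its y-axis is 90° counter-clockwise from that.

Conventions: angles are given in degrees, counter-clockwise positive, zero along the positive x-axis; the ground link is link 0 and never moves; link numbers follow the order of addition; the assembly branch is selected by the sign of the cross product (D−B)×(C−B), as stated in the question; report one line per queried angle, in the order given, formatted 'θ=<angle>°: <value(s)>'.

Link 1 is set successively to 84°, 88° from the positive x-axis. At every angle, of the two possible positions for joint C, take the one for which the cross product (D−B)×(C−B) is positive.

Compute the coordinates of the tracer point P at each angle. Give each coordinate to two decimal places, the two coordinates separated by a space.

A=(0,0), D=(10.00,0)
θ=84°: B = A + 4.00·(cos84°, sin84°) = (0.4181, 3.9781)
θ=84°: |BD| = 10.3749
θ=84°: circle(B,7.00) ∩ circle(D,4.00): a=6.7778, h=1.7496
θ=84°:   candidates: C₊=(7.3488,2.9951) cross=18.152; C₋=(6.0070,-0.2367) cross=-18.152
θ=84°:   branch + wants cross > 0 → take C=(7.3488,2.9951) (cross=18.152)
θ=84°: ex = (C−B)/|BC| = (0.9901,-0.1404); ey = (0.1404,0.9901)
θ=84°: P = B + 2.10·ex + 2.13·ey = (2.7964,5.7921)
θ=88°: B = A + 4.00·(cos88°, sin88°) = (0.1396, 3.9976)
θ=88°: |BD| = 10.6399
θ=88°: circle(B,7.00) ∩ circle(D,4.00): a=6.8707, h=1.3391
θ=88°:   candidates: C₊=(7.0101,2.6571) cross=14.248; C₋=(6.0038,0.1752) cross=-14.248
θ=88°:   branch + wants cross > 0 → take C=(7.0101,2.6571) (cross=14.248)
θ=88°: ex = (C−B)/|BC| = (0.9815,-0.1915); ey = (0.1915,0.9815)
θ=88°: P = B + 2.10·ex + 2.13·ey = (2.6086,5.6860)

θ=84°: 2.80 5.79
θ=88°: 2.61 5.69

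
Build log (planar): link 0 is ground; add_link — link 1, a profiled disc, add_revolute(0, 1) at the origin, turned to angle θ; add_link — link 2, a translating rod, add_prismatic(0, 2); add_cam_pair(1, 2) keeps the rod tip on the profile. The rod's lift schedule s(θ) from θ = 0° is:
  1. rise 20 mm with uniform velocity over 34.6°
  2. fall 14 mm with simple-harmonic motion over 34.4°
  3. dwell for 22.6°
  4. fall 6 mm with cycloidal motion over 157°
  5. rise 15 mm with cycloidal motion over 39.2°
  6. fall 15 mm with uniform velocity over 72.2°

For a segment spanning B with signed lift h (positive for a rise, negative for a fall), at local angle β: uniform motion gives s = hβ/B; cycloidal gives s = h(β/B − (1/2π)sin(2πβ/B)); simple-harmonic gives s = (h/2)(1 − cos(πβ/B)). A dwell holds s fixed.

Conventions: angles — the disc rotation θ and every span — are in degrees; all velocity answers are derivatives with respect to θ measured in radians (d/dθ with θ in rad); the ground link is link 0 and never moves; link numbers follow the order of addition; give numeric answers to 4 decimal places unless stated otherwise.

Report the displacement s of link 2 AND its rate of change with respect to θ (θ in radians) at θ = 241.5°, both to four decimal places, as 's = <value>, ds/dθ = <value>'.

seg 1 [0°–34.6°] uniform, h=20: full span → s += 20 → s = 20.0000
seg 2 [34.6°–69°] simple-harmonic, h=-14: full span → s += -14 → s = 6.0000
seg 3 [69°–91.6°] dwell: s stays 6.0000
seg 4 [91.6°–248.6°] cycloidal, h=-6: θ=241.5° here. β=149.9, B=157. -6·(0.9548 − sin(2π·0.9548)/(2π)) = -5.9964 → s = 0.0036
velocity in seg [91.6°–248.6°] (cycloidal), θ in radians: β = 149.9° = 2.6162 rad, B = 157° = 2.7402 rad; ds/dθ = (h/B)(1 − cos(2πβ/B)) = ((-6)/2.7402)(1 − cos(2π·0.9548)) = -0.087801 mm/rad

s = 0.0036, ds/dθ = -0.0878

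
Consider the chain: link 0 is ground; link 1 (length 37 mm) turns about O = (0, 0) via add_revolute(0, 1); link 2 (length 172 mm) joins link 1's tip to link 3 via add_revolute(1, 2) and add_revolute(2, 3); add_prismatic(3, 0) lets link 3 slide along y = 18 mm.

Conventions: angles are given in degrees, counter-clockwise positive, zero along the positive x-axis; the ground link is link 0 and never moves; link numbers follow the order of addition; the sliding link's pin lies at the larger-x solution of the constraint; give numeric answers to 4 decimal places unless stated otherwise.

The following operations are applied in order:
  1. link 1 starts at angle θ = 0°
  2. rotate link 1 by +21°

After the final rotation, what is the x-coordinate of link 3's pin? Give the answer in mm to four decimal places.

geometry: r = 37 mm, L = 172 mm, e = 18 mm; θ starts at 0°
rotate link 1 by +21°: θ ← 0° +21° = 21°
crank pin P = (r cos θ, r sin θ) = (34.542476, 13.259614)
h = r sin θ − e = 13.259614 − 18 = -4.740386
x = r cos θ + √(L² − h²) = 34.542476 + 171.934664 = 206.477140

206.4771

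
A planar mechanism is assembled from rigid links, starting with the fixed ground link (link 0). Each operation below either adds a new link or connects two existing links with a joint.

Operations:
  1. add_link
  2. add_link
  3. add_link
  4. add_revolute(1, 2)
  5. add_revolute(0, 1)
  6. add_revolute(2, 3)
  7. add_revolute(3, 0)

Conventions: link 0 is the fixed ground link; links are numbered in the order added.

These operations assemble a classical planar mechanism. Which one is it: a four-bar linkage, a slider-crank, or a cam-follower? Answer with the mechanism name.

links: 4 (incl. ground); joints: 4 revolute, 0 prismatic, 0 higher (cam) pair, forming one closed loop
4 links in a single 4R loop → four-bar linkage

four-bar linkage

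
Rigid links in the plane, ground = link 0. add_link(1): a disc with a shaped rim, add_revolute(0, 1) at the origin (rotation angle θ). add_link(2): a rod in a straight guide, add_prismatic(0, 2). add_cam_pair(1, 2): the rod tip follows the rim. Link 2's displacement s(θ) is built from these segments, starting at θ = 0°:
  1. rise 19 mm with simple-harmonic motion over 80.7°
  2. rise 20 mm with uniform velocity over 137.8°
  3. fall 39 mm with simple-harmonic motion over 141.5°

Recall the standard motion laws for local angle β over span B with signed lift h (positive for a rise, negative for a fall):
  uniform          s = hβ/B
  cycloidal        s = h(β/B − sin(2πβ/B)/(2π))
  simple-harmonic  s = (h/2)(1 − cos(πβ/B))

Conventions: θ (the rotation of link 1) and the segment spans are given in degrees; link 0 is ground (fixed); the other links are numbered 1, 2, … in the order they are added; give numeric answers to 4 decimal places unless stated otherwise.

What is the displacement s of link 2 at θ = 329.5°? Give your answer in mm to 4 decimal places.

segment 1 (0° to 80.7°, simple-harmonic, h = 19) is passed completely: s = 0.0000 + (19) = 19.0000
segment 2 (80.7° to 218.5°, uniform, h = 20) is passed completely: s = 19.0000 + (20) = 39.0000
θ = 329.5° falls in segment 3 (218.5° to 360°, simple-harmonic, h = -39): β = 329.5 − 218.5 = 111°, B = 141.5°; Δs = -39/2·(1 − cos(π·0.7845)) = -34.6974; s = 39.0000 − 34.6974 = 4.3026

4.3026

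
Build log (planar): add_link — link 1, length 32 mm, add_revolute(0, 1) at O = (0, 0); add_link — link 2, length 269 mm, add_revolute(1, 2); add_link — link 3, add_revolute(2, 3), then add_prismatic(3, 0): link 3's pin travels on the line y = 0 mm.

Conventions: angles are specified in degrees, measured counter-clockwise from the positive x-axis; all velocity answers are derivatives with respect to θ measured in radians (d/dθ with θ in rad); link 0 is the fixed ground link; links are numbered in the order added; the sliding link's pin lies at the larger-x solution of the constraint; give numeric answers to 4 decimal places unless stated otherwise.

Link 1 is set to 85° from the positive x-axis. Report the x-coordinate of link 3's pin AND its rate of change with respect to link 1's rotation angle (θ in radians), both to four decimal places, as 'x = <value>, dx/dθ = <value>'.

geometry: r = 32 mm, L = 269 mm, e = 0 mm
crank pin P = (r cos θ, r sin θ) = (2.788984, 31.878230)
h = r sin θ − e = 31.878230 − 0 = 31.878230
x = r cos θ + √(L² − h²) = 2.788984 + 267.104434 = 269.893417
dx/dθ = −r sin θ − h·r cos θ/√(L² − h²) (θ in radians; h = 31.878230) = -32.211088

x = 269.8934, dx/dθ = -32.2111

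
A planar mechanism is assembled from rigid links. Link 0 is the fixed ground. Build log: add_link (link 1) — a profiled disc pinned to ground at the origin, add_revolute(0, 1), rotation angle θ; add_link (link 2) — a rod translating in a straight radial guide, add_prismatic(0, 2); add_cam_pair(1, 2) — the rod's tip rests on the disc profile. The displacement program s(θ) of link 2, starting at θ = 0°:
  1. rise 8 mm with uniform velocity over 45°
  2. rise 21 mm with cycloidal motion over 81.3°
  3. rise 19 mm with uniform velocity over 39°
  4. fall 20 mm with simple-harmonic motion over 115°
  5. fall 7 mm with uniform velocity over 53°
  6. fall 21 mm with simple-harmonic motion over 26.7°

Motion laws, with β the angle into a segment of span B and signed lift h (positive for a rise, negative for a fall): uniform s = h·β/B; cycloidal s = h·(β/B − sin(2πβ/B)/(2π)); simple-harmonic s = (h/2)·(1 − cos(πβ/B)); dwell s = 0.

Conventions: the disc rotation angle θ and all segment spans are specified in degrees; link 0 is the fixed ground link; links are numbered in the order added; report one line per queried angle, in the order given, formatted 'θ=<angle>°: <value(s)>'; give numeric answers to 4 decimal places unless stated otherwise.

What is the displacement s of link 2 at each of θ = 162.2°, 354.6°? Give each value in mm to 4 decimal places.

seg 1 [0°–45°] uniform, h=8: full span → s += 8 → s = 8.0000
seg 2 [45°–126.3°] cycloidal, h=21: full span → s += 21 → s = 29.0000
seg 3 [126.3°–165.3°] uniform, h=19: θ=162.2° here. β=35.9, B=39. 19·35.9/39 = 17.4897 → s = 46.4897
seg 3 [126.3°–165.3°] uniform, h=19: full span → s += 19 → s = 48.0000
seg 4 [165.3°–280.3°] simple-harmonic, h=-20: full span → s += -20 → s = 28.0000
seg 5 [280.3°–333.3°] uniform, h=-7: full span → s += -7 → s = 21.0000
seg 6 [333.3°–360°] simple-harmonic, h=-21: θ=354.6° here. β=21.3, B=26.7. -21/2·(1 − cos(π·0.7978)) = -18.9509 → s = 2.0491

θ=162.2°: 46.4897
θ=354.6°: 2.0491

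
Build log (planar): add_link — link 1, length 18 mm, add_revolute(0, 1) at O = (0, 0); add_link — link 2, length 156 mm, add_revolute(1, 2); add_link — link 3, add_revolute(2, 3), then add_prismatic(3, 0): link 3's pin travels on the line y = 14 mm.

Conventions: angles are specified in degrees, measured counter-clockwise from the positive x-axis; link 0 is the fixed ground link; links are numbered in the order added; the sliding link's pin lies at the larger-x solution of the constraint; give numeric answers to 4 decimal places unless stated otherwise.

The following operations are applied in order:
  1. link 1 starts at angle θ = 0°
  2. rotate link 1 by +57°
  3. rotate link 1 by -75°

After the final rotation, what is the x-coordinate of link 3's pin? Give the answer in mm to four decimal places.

geometry: r = 18 mm, L = 156 mm, e = 14 mm; θ starts at 0°
rotate link 1 by +57°: θ ← 0° +57° = 57°
rotate link 1 by -75°: θ ← 57° -75° = -18°
crank pin P = (r cos θ, r sin θ) = (17.119017, -5.562306)
h = r sin θ − e = -5.562306 − 14 = -19.562306
x = r cos θ + √(L² − h²) = 17.119017 + 154.768589 = 171.887606

171.8876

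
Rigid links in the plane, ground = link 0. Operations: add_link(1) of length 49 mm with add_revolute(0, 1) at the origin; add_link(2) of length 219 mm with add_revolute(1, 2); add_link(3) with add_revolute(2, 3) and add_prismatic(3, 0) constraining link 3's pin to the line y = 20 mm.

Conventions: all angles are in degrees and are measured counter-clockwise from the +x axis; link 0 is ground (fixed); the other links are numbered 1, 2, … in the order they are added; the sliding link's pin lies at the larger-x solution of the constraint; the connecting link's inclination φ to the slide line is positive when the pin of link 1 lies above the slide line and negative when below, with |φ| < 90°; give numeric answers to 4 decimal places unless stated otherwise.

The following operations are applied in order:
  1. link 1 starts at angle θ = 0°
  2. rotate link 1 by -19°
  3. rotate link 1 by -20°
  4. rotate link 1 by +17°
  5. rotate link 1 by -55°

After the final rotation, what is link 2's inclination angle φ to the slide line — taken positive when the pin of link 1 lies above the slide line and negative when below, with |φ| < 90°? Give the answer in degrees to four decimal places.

geometry: r = 49 mm, L = 219 mm, e = 20 mm; θ starts at 0°
rotate link 1 by -19°: θ ← 0° -19° = -19°
rotate link 1 by -20°: θ ← -19° -20° = -39°
rotate link 1 by +17°: θ ← -39° +17° = -22°
rotate link 1 by -55°: θ ← -22° -55° = -77°
h = r sin θ − e = -47.744133 − 20 = -67.744133
sin φ = h / L = -67.744133 / 219 = -0.30933394
φ = arcsin(-0.30933394) = -18.019095°

-18.0191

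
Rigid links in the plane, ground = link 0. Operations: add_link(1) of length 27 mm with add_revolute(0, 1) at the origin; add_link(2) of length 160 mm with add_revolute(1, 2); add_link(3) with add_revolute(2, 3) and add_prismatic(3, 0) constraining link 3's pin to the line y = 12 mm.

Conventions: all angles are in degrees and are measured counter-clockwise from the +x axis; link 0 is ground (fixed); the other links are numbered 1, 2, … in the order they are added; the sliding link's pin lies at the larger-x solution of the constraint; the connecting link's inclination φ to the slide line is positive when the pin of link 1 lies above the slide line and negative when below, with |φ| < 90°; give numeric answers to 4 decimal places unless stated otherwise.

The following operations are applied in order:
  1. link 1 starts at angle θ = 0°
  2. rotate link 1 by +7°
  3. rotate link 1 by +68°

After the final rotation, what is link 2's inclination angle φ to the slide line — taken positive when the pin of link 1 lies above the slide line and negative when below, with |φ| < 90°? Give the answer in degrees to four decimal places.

geometry: r = 27 mm, L = 160 mm, e = 12 mm; θ starts at 0°
rotate link 1 by +7°: θ ← 0° +7° = 7°
rotate link 1 by +68°: θ ← 7° +68° = 75°
h = r sin θ − e = 26.079997 − 12 = 14.079997
sin φ = h / L = 14.079997 / 160 = 0.08799998
φ = arcsin(0.08799998) = 5.048558°

5.0486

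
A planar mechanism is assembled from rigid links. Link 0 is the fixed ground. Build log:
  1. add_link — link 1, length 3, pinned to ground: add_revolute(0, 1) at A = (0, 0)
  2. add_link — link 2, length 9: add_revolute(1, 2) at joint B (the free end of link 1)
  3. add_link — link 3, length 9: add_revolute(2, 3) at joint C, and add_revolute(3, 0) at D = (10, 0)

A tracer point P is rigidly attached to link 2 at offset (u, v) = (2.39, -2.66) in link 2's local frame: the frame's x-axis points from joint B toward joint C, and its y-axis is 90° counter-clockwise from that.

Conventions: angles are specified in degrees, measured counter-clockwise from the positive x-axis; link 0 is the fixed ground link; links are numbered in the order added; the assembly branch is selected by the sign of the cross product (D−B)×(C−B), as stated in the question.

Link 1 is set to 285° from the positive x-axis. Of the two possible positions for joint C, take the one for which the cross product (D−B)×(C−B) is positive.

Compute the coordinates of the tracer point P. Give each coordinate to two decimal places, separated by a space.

A=(0,0), D=(10.00,0)
B = A + 3.00·(cos285°, sin285°) = (0.7765, -2.8978)
|BD| = 9.6680
circle(B,9.00) ∩ circle(D,9.00): a=4.8340, h=7.5916
  candidates: C₊=(3.1128,5.7937) cross=73.396; C₋=(7.6636,-8.6915) cross=-73.396
  branch + wants cross > 0 → take C=(3.1128,5.7937) (cross=73.396)
ex = (C−B)/|BC| = (0.2596,0.9657); ey = (-0.9657,0.2596)
P = B + 2.39·ex + -2.66·ey = (3.9657,-1.2802)

3.97 -1.28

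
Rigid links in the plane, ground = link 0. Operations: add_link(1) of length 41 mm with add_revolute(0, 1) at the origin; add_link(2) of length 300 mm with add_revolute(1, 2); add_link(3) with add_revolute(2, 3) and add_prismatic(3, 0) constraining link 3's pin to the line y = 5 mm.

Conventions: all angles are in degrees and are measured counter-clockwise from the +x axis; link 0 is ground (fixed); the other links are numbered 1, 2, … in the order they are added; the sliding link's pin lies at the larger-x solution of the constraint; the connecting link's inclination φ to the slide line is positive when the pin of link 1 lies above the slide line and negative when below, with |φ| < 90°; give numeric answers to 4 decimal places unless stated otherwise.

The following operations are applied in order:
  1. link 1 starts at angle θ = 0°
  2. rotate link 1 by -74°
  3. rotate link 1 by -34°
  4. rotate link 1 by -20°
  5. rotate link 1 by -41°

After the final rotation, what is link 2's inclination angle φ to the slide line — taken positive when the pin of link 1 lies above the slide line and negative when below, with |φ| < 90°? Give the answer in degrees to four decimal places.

geometry: r = 41 mm, L = 300 mm, e = 5 mm; θ starts at 0°
rotate link 1 by -74°: θ ← 0° -74° = -74°
rotate link 1 by -34°: θ ← -74° -34° = -108°
rotate link 1 by -20°: θ ← -108° -20° = -128°
rotate link 1 by -41°: θ ← -128° -41° = -169°
h = r sin θ − e = -7.823169 − 5 = -12.823169
sin φ = h / L = -12.823169 / 300 = -0.04274390
φ = arcsin(-0.04274390) = -2.449791°

-2.4498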